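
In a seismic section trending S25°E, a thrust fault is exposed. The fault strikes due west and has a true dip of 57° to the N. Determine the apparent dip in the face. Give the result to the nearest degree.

The strike is due west and the section trends S25°E; the acute angle between them is β = 65°.
tan(apparent dip) = tan 57° · sin 65° = 1.3956
apparent dip = arctan 1.3956 = 54.38°

54°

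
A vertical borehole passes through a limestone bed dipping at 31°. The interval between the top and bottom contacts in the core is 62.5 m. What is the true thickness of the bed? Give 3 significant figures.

True thickness t = h · cos(dip) = 62.5 × cos 31°
t = 62.5 × 0.8572 = 53.573 m

53.6 m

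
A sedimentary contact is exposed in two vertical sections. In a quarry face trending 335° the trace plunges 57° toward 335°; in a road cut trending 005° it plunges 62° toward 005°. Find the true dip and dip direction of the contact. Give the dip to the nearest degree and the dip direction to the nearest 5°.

Represent each trace as a vector plunging at its apparent dip toward its trend (east-north-up frame): v₁ = (-0.230, 0.494, -0.839), v₂ = (0.041, 0.468, -0.883).
Cross product v₁ × v₂ gives the pole to the plane: n ∝ (0.044, 0.238, 0.128).
True dip = arccos(n_z / |n|) = arccos(0.4678) = 62.1°.
The horizontal component of n points toward azimuth atan2(n_x, n_y) = 10°, the dip direction.

true dip 62°, dip direction 010°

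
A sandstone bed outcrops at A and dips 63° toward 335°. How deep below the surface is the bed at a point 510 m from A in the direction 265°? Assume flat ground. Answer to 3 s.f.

The hole lies 70° from the dip direction, so the down-dip offset is 510 × cos 70° = 174.43 m.
Depth = down-dip offset × tan(dip) = 174.43 × tan 63° = 174.43 × 1.9626
Depth = 342.34 m

342 m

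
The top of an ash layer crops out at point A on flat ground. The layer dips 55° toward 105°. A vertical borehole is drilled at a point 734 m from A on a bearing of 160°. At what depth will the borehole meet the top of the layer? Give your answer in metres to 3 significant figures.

The hole lies 55° from the dip direction, so the down-dip offset is 734 × cos 55° = 421.01 m.
Depth = down-dip offset × tan(dip) = 421.01 × tan 55° = 421.01 × 1.4281
Depth = 601.26 m

601 m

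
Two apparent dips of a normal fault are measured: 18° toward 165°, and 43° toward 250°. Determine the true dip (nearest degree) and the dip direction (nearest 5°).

true dip 44°, dip direction 235°

The two traces are lines in the plane: v₁ = (sin 165°·cos 18°, cos 165°·cos 18°, −sin 18°), v₂ = (sin 250°·cos 43°, cos 250°·cos 43°, −sin 43°).
n = v₁ × v₂ = (-0.549, -0.380, 0.693) (taken with n_z > 0).
True dip = arccos(n_z / |n|) = arccos(0.7199) = 44.0°.
The horizontal component of n points toward azimuth atan2(n_x, n_y) = 235°, the dip direction.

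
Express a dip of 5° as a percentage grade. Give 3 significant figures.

8.75%

grade % = 100 × tan 5° = 100 × 0.0875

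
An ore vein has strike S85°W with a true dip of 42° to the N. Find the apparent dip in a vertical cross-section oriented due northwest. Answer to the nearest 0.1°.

The strike is S85°W and the section trends due northwest; the acute angle between them is β = 50°.
tan(apparent dip) = tan 42° · sin 50° = 0.6897
apparent dip = arctan 0.6897 = 34.60°

34.6°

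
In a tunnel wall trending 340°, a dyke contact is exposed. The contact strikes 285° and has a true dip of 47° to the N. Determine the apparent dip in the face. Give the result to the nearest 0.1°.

41.3°

Angle between strike (285°) and section (340°): β = 55°.
tan(apparent dip) = tan 47° · sin 55° = 0.8784
apparent dip = arctan 0.8784 = 41.30°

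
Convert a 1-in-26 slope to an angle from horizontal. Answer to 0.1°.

tan θ = 1/26 = 0.0385
θ = arctan(0.0385) = 2.20°

2.2°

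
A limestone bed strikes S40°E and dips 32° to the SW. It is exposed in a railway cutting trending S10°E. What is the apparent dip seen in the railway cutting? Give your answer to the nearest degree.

The section lies 30° from the strike.
tan(apparent dip) = tan 32° · sin 30° = 0.3124
apparent dip = arctan 0.3124 = 17.35°

17°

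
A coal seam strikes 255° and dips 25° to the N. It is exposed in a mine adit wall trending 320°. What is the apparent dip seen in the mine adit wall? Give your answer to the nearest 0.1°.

22.9°

The section lies 65° from the strike.
tan α = tan 25° × sin 65° = 0.4663 × 0.9063 = 0.4226
apparent dip = arctan 0.4226 = 22.91°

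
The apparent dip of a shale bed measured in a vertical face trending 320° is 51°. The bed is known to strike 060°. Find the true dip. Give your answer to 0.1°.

β = acute angle between strike 060° and section 320° = 80°.
tan δ = tan α / sin β = tan 51° / sin 80° = 1.2349 / 0.9848 = 1.2539
δ = arctan(1.2539) = 51.43°

51.4°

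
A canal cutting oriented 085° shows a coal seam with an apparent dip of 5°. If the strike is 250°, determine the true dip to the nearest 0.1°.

The section is 15° from the strike.
tan(true dip) = tan 5° / sin 15° = 0.3380
δ = arctan(0.3380) = 18.68°

18.7°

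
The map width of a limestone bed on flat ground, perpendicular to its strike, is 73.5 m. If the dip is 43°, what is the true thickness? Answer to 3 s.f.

True thickness t = w · sin(dip) = 73.5 × sin 43°
t = 73.5 × 0.6820 = 50.127 m

50.1 m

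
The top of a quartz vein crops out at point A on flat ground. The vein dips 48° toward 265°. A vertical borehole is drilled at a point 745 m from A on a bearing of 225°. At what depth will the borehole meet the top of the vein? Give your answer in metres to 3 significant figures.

634 m

The hole lies 40° from the dip direction, so the down-dip offset is 745 × cos 40° = 570.70 m.
Depth = down-dip offset × tan(dip) = 570.70 × tan 48° = 570.70 × 1.1106
Depth = 633.83 m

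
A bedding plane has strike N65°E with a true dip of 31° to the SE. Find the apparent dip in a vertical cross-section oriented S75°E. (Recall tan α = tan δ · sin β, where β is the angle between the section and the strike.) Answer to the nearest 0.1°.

21.1°

The strike is N65°E and the section trends S75°E; the acute angle between them is β = 40°.
tan α = tan 31° × sin 40° = 0.6009 × 0.6428 = 0.3862
α = arctan(0.3862) = 21.12°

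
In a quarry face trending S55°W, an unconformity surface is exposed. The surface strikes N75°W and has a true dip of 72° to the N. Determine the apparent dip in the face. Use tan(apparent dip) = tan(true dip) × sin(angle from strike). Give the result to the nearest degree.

67°

The strike is N75°W and the section trends S55°W; the acute angle between them is β = 50°.
tan(apparent dip) = tan 72° · sin 50° = 2.3576
apparent dip = arctan 2.3576 = 67.02°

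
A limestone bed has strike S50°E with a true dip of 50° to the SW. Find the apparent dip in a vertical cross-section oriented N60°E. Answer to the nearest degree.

48°

Angle between strike (S50°E) and section (N60°E): β = 70°.
tan α = tan 50° × sin 70° = 1.1918 × 0.9397 = 1.1199
apparent dip = arctan 1.1199 = 48.24°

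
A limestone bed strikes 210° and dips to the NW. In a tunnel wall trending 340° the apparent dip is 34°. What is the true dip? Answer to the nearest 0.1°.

41.4°

The section is 50° from the strike.
tan(true dip) = tan 34° / sin 50° = 0.8805
true dip = arctan 0.8805 = 41.36°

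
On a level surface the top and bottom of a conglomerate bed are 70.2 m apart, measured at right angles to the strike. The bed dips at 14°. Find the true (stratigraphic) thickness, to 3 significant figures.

True thickness t = w · sin(dip) = 70.2 × sin 14°
t = 70.2 × 0.2419 = 16.983 m

17.0 m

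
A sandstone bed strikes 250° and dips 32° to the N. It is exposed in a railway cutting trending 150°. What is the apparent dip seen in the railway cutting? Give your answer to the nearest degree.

32°

The section lies 80° from the strike.
tan(apparent dip) = tan 32° · sin 80° = 0.6154
apparent dip = arctan 0.6154 = 31.61°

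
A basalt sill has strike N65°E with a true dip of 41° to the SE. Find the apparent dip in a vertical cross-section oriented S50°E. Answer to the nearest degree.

The section lies 65° from the strike.
tan(apparent dip) = tan 41° · sin 65° = 0.7878
α = arctan(0.7878) = 38.23°

38°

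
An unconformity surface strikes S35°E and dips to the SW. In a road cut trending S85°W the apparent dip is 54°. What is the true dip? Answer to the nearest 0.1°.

β = acute angle between strike S35°E and section S85°W = 60°.
tan(true dip) = tan 54° / sin 60° = 1.5893
δ = arctan(1.5893) = 57.82°

57.8°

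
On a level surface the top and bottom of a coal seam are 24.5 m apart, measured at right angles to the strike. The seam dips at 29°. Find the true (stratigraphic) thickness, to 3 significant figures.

True thickness t = w · sin(dip) = 24.5 × sin 29°
t = 24.5 × 0.4848 = 11.878 m

11.9 m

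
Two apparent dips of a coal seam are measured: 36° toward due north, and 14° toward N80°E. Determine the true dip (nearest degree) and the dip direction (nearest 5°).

true dip 36°, dip direction 010°

The two traces are lines in the plane: v₁ = (sin 0°·cos 36°, cos 0°·cos 36°, −sin 36°), v₂ = (sin 80°·cos 14°, cos 80°·cos 14°, −sin 14°).
The plane normal is n = v₁ × v₂ ∝ (0.097, 0.562, 0.773).
tan δ = √(n_x²+n_y²)/n_z = 0.570/0.773, so δ = 36.4°.
Dip direction = azimuth of (n_x, n_y) = atan2(0.097, 0.562) = 10°.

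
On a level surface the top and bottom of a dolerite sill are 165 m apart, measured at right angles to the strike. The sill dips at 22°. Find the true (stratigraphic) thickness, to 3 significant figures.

61.8 m

True thickness t = w · sin(dip) = 165 × sin 22°
t = 165 × 0.3746 = 61.810 m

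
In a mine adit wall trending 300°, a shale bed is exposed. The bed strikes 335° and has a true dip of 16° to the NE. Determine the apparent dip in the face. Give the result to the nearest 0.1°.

The section lies 35° from the strike.
tan(apparent dip) = tan 16° · sin 35° = 0.1645
apparent dip = arctan 0.1645 = 9.34°

9.3°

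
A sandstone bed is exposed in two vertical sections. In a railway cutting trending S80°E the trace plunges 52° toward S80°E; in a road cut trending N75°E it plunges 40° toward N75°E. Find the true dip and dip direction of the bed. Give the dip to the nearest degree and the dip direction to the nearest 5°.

true dip 56°, dip direction 130°

Represent each trace as a vector plunging at its apparent dip toward its trend (east-north-up frame): v₁ = (0.606, -0.107, -0.788), v₂ = (0.740, 0.198, -0.643).
Cross product v₁ × v₂ gives the pole to the plane: n ∝ (0.225, -0.193, 0.199).
tan δ = √(n_x²+n_y²)/n_z = 0.297/0.199, so δ = 56.1°.
Dip direction = azimuth of (n_x, n_y) = atan2(0.225, -0.193) = 131°.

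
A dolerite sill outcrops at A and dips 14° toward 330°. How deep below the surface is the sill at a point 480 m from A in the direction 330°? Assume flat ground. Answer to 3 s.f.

The hole is directly down-dip from the outcrop, so the down-dip offset is 480 m.
Depth = down-dip offset × tan(dip) = 480.00 × tan 14° = 480.00 × 0.2493
Depth = 119.68 m

120 m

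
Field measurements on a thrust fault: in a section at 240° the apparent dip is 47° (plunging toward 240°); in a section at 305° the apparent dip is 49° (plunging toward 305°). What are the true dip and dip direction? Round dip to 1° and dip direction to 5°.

true dip 53°, dip direction 275°

Each apparent-dip line lies in the plane. As unit vectors (x east, y north, z up), v₁ plunges 47°→240° and v₂ plunges 49°→305°.
Cross product v₁ × v₂ gives the pole to the plane: n ∝ (-0.533, 0.053, 0.406).
Dip δ = arctan(|n_h|/n_z) = arctan(0.535/0.406) = 52.8°.
Dip direction = azimuth of (n_x, n_y) = atan2(-0.533, 0.053) = 276°.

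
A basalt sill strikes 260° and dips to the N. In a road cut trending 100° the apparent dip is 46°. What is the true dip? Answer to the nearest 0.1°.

β = acute angle between strike 260° and section 100° = 20°.
tan δ = tan α / sin β = tan 46° / sin 20° = 1.0355 / 0.3420 = 3.0277
δ = arctan(3.0277) = 71.72°

71.7°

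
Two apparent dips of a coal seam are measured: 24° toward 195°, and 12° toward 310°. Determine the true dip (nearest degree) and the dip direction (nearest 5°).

true dip 32°, dip direction 240°

The two traces are lines in the plane: v₁ = (sin 195°·cos 24°, cos 195°·cos 24°, −sin 24°), v₂ = (sin 310°·cos 12°, cos 310°·cos 12°, −sin 12°).
The plane normal is n = v₁ × v₂ ∝ (-0.439, -0.256, 0.810).
True dip = arccos(n_z / |n|) = arccos(0.8471) = 32.1°.
Dip direction = azimuth of (n_x, n_y) = atan2(-0.439, -0.256) = 240°.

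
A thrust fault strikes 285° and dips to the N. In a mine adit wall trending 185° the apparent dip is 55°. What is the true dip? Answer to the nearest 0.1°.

The section is 80° from the strike.
tan(true dip) = tan 55° / sin 80° = 1.4502
δ = arctan(1.4502) = 55.41°

55.4°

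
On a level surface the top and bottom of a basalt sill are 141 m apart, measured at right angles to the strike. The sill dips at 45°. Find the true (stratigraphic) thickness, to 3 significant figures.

99.7 m

True thickness t = w · sin(dip) = 141 × sin 45°
t = 141 × 0.7071 = 99.702 m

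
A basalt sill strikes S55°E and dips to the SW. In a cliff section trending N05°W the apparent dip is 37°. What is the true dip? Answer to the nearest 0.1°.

The section is 50° from the strike.
tan(true dip) = tan 37° / sin 50° = 0.9837
true dip = arctan 0.9837 = 44.53°

44.5°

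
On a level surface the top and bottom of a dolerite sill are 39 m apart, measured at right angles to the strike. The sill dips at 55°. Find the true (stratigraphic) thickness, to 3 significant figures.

31.9 m

True thickness t = w · sin(dip) = 39 × sin 55°
t = 39 × 0.8192 = 31.947 m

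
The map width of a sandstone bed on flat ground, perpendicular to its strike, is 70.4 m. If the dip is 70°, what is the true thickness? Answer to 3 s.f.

True thickness t = w · sin(dip) = 70.4 × sin 70°
t = 70.4 × 0.9397 = 66.154 m

66.2 m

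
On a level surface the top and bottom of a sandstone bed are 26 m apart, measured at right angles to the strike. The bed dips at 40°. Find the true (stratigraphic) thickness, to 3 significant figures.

16.7 m

True thickness t = w · sin(dip) = 26 × sin 40°
t = 26 × 0.6428 = 16.712 m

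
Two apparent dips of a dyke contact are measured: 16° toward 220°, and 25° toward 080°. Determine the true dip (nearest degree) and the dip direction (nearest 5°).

Each apparent-dip line lies in the plane. As unit vectors (x east, y north, z up), v₁ plunges 16°→220° and v₂ plunges 25°→080°.
n = v₁ × v₂ = (0.355, -0.507, 0.560) (taken with n_z > 0).
tan δ = √(n_x²+n_y²)/n_z = 0.619/0.560, so δ = 47.9°.
Dip direction = atan2(0.355, -0.507) = 145° (azimuth of n's horizontal projection).

true dip 48°, dip direction 145°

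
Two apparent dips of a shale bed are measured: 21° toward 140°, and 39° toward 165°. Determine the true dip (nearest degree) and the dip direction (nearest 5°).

true dip 49°, dip direction 210°

Each apparent-dip line lies in the plane. As unit vectors (x east, y north, z up), v₁ plunges 21°→140° and v₂ plunges 39°→165°.
Cross product v₁ × v₂ gives the pole to the plane: n ∝ (-0.181, -0.306, 0.307).
True dip = arccos(n_z / |n|) = arccos(0.6535) = 49.2°.
Dip direction = atan2(-0.181, -0.306) = 211° (azimuth of n's horizontal projection).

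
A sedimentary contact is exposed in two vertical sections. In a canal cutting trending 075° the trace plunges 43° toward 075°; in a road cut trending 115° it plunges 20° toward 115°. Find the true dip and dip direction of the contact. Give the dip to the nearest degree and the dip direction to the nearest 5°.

true dip 47°, dip direction 045°

The two traces are lines in the plane: v₁ = (sin 75°·cos 43°, cos 75°·cos 43°, −sin 43°), v₂ = (sin 115°·cos 20°, cos 115°·cos 20°, −sin 20°).
n = v₁ × v₂ = (0.336, 0.339, 0.442) (taken with n_z > 0).
tan δ = √(n_x²+n_y²)/n_z = 0.477/0.442, so δ = 47.2°.
The horizontal component of n points toward azimuth atan2(n_x, n_y) = 45°, the dip direction.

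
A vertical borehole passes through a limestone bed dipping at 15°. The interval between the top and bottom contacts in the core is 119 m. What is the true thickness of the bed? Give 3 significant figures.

True thickness t = h · cos(dip) = 119 × cos 15°
t = 119 × 0.9659 = 114.945 m

115 m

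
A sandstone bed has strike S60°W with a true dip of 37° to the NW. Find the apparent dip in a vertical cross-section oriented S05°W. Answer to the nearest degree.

32°

The strike is S60°W and the section trends S05°W; the acute angle between them is β = 55°.
tan(apparent dip) = tan 37° · sin 55° = 0.6173
α = arctan(0.6173) = 31.69°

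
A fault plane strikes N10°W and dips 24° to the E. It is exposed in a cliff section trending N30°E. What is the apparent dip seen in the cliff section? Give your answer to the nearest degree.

Angle between strike (N10°W) and section (N30°E): β = 40°.
tan α = tan 24° × sin 40° = 0.4452 × 0.6428 = 0.2862
apparent dip = arctan 0.2862 = 15.97°

16°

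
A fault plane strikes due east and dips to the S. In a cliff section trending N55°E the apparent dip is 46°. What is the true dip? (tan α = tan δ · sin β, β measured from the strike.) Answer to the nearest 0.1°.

The section is 35° from the strike.
tan δ = tan α / sin β = tan 46° / sin 35° = 1.0355 / 0.5736 = 1.8054
δ = arctan(1.8054) = 61.02°

61.0°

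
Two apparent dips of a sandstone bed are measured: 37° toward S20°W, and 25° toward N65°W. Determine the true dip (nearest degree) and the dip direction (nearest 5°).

The two traces are lines in the plane: v₁ = (sin 200°·cos 37°, cos 200°·cos 37°, −sin 37°), v₂ = (sin 295°·cos 25°, cos 295°·cos 25°, −sin 25°).
The plane normal is n = v₁ × v₂ ∝ (-0.548, -0.379, 0.721).
Dip δ = arctan(|n_h|/n_z) = arctan(0.666/0.721) = 42.7°.
The horizontal component of n points toward azimuth atan2(n_x, n_y) = 235°, the dip direction.

true dip 43°, dip direction 235°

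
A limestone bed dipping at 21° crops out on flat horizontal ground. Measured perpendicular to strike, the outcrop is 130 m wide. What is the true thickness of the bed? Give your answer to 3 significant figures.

True thickness t = w · sin(dip) = 130 × sin 21°
t = 130 × 0.3584 = 46.588 m

46.6 m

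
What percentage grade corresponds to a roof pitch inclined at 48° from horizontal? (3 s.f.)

111%

grade % = 100 × tan 48° = 100 × 1.1106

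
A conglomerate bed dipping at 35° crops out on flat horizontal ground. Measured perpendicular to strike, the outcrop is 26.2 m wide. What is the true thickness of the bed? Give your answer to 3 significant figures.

15.0 m

True thickness t = w · sin(dip) = 26.2 × sin 35°
t = 26.2 × 0.5736 = 15.028 m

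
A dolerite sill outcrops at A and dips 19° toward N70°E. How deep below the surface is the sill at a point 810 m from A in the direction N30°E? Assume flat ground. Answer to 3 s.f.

214 m

The hole lies 40° from the dip direction, so the down-dip offset is 810 × cos 40° = 620.50 m.
Depth = down-dip offset × tan(dip) = 620.50 × tan 19° = 620.50 × 0.3443
Depth = 213.65 m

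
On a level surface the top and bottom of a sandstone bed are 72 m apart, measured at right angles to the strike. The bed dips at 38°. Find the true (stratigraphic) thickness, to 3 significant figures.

44.3 m

True thickness t = w · sin(dip) = 72 × sin 38°
t = 72 × 0.6157 = 44.328 m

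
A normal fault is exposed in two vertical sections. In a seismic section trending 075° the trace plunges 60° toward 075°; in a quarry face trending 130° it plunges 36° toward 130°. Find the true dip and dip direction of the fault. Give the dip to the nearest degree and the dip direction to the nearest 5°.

Represent each trace as a vector plunging at its apparent dip toward its trend (east-north-up frame): v₁ = (0.483, 0.129, -0.866), v₂ = (0.620, -0.520, -0.588).
Cross product v₁ × v₂ gives the pole to the plane: n ∝ (0.526, 0.253, 0.331).
True dip = arccos(n_z / |n|) = arccos(0.4935) = 60.4°.
Dip direction = azimuth of (n_x, n_y) = atan2(0.526, 0.253) = 64°.

true dip 60°, dip direction 065°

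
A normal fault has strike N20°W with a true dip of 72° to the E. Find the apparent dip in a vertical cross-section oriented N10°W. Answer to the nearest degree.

28°

The strike is N20°W and the section trends N10°W; the acute angle between them is β = 10°.
tan(apparent dip) = tan 72° · sin 10° = 0.5344
α = arctan(0.5344) = 28.12°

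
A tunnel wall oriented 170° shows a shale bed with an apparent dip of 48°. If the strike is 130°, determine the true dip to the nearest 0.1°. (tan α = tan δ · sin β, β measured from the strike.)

β = acute angle between strike 130° and section 170° = 40°.
tan(true dip) = tan 48° / sin 40° = 1.7278
true dip = arctan 1.7278 = 59.94°

59.9°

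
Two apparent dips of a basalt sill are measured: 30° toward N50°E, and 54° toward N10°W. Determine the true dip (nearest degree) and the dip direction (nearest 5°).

true dip 54°, dip direction 345°

Each apparent-dip line lies in the plane. As unit vectors (x east, y north, z up), v₁ plunges 30°→N50°E and v₂ plunges 54°→N10°W.
Cross product v₁ × v₂ gives the pole to the plane: n ∝ (-0.161, 0.588, 0.441).
tan δ = √(n_x²+n_y²)/n_z = 0.609/0.441, so δ = 54.1°.
Dip direction = atan2(-0.161, 0.588) = 345° (azimuth of n's horizontal projection).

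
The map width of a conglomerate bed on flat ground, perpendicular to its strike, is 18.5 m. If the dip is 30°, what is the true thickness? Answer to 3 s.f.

True thickness t = w · sin(dip) = 18.5 × sin 30°
t = 18.5 × 0.5000 = 9.250 m

9.25 m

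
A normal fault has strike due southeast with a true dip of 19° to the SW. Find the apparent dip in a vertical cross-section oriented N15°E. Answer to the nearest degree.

17°

The section lies 60° from the strike.
tan α = tan 19° × sin 60° = 0.3443 × 0.8660 = 0.2982
apparent dip = arctan 0.2982 = 16.60°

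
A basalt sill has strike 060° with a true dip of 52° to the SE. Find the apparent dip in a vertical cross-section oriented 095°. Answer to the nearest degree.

The section lies 35° from the strike.
tan(apparent dip) = tan 52° · sin 35° = 0.7341
apparent dip = arctan 0.7341 = 36.28°

36°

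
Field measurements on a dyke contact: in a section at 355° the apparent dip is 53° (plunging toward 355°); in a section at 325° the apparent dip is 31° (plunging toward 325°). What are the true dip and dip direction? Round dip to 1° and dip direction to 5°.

The two traces are lines in the plane: v₁ = (sin 355°·cos 53°, cos 355°·cos 53°, −sin 53°), v₂ = (sin 325°·cos 31°, cos 325°·cos 31°, −sin 31°).
Cross product v₁ × v₂ gives the pole to the plane: n ∝ (0.252, 0.366, 0.258).
Dip δ = arctan(|n_h|/n_z) = arctan(0.444/0.258) = 59.8°.
Dip direction = atan2(0.252, 0.366) = 35° (azimuth of n's horizontal projection).

true dip 60°, dip direction 035°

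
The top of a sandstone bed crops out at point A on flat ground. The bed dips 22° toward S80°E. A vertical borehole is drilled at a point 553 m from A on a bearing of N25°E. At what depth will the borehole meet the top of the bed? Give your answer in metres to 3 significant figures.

The hole lies 75° from the dip direction, so the down-dip offset is 553 × cos 75° = 143.13 m.
Depth = down-dip offset × tan(dip) = 143.13 × tan 22° = 143.13 × 0.4040
Depth = 57.83 m

57.8 m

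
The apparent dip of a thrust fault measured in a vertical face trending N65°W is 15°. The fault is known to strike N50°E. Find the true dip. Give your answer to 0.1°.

The section is 65° from the strike.
tan δ = tan α / sin β = tan 15° / sin 65° = 0.2679 / 0.9063 = 0.2956
true dip = arctan 0.2956 = 16.47°

16.5°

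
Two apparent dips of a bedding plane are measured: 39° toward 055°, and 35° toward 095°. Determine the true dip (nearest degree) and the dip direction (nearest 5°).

true dip 39°, dip direction 065°

Represent each trace as a vector plunging at its apparent dip toward its trend (east-north-up frame): v₁ = (0.637, 0.446, -0.629), v₂ = (0.816, -0.071, -0.574).
Cross product v₁ × v₂ gives the pole to the plane: n ∝ (0.301, 0.148, 0.409).
True dip = arccos(n_z / |n|) = arccos(0.7735) = 39.3°.
Dip direction = atan2(0.301, 0.148) = 64° (azimuth of n's horizontal projection).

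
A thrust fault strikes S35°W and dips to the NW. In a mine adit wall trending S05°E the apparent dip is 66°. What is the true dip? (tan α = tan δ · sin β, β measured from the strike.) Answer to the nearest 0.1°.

The section is 40° from the strike.
tan(true dip) = tan 66° / sin 40° = 3.4942
true dip = arctan 3.4942 = 74.03°

74.0°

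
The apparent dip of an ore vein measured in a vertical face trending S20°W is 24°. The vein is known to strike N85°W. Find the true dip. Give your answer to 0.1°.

β = acute angle between strike N85°W and section S20°W = 75°.
tan(true dip) = tan 24° / sin 75° = 0.4609
δ = arctan(0.4609) = 24.75°

24.7°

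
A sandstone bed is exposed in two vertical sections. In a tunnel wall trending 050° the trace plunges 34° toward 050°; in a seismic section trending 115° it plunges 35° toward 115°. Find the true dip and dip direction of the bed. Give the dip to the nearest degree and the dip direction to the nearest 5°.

true dip 39°, dip direction 085°

The two traces are lines in the plane: v₁ = (sin 50°·cos 34°, cos 50°·cos 34°, −sin 34°), v₂ = (sin 115°·cos 35°, cos 115°·cos 35°, −sin 35°).
The plane normal is n = v₁ × v₂ ∝ (0.499, 0.051, 0.615).
tan δ = √(n_x²+n_y²)/n_z = 0.502/0.615, so δ = 39.2°.
The horizontal component of n points toward azimuth atan2(n_x, n_y) = 84°, the dip direction.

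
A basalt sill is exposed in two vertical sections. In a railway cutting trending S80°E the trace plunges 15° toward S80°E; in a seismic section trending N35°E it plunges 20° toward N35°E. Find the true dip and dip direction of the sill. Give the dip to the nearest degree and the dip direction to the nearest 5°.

true dip 21°, dip direction 055°

The two traces are lines in the plane: v₁ = (sin 100°·cos 15°, cos 100°·cos 15°, −sin 15°), v₂ = (sin 35°·cos 20°, cos 35°·cos 20°, −sin 20°).
The plane normal is n = v₁ × v₂ ∝ (0.257, 0.186, 0.823).
Dip δ = arctan(|n_h|/n_z) = arctan(0.317/0.823) = 21.1°.
Dip direction = azimuth of (n_x, n_y) = atan2(0.257, 0.186) = 54°.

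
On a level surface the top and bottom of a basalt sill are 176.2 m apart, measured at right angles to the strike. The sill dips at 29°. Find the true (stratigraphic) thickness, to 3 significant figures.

85.4 m

True thickness t = w · sin(dip) = 176.2 × sin 29°
t = 176.2 × 0.4848 = 85.423 m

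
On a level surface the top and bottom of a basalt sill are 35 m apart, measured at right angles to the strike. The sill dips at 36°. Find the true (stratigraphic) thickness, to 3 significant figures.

20.6 m

True thickness t = w · sin(dip) = 35 × sin 36°
t = 35 × 0.5878 = 20.572 m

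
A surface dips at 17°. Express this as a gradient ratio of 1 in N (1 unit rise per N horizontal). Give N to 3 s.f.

1 in 3.27

1 : N means tan θ = 1/N, so N = 1/tan 17° = 1/0.3057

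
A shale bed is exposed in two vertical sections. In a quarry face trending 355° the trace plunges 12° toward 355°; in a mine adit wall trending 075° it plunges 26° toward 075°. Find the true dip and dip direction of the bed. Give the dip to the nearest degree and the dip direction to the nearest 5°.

Represent each trace as a vector plunging at its apparent dip toward its trend (east-north-up frame): v₁ = (-0.085, 0.974, -0.208), v₂ = (0.868, 0.233, -0.438).
n = v₁ × v₂ = (0.379, 0.218, 0.866) (taken with n_z > 0).
tan δ = √(n_x²+n_y²)/n_z = 0.437/0.866, so δ = 26.8°.
The horizontal component of n points toward azimuth atan2(n_x, n_y) = 60°, the dip direction.

true dip 27°, dip direction 060°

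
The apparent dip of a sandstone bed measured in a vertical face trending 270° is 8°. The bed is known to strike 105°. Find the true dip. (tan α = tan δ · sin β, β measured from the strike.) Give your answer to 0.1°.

28.5°

The section is 15° from the strike.
tan δ = tan α / sin β = tan 8° / sin 15° = 0.1405 / 0.2588 = 0.5430
true dip = arctan 0.5430 = 28.50°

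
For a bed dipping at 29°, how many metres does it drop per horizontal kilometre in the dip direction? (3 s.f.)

drop per km = 1000 × tan 29° = 1000 × 0.5543

554 m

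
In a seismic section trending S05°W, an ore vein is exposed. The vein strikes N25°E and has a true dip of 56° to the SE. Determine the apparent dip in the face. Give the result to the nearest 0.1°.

26.9°

Angle between strike (N25°E) and section (S05°W): β = 20°.
tan α = tan 56° × sin 20° = 1.4826 × 0.3420 = 0.5071
apparent dip = arctan 0.5071 = 26.89°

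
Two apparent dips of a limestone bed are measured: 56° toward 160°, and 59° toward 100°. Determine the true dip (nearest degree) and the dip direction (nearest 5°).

true dip 61°, dip direction 125°

Each apparent-dip line lies in the plane. As unit vectors (x east, y north, z up), v₁ plunges 56°→160° and v₂ plunges 59°→100°.
The plane normal is n = v₁ × v₂ ∝ (0.376, -0.257, 0.249).
True dip = arccos(n_z / |n|) = arccos(0.4804) = 61.3°.
The horizontal component of n points toward azimuth atan2(n_x, n_y) = 124°, the dip direction.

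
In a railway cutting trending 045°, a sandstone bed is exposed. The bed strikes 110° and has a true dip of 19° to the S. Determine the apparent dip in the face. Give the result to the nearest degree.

The strike is 110° and the section trends 045°; the acute angle between them is β = 65°.
tan α = tan 19° × sin 65° = 0.3443 × 0.9063 = 0.3121
α = arctan(0.3121) = 17.33°

17°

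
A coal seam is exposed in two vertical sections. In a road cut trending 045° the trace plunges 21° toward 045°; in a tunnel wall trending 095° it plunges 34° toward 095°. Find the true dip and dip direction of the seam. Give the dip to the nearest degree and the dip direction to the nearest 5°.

true dip 34°, dip direction 100°

Represent each trace as a vector plunging at its apparent dip toward its trend (east-north-up frame): v₁ = (0.660, 0.660, -0.358), v₂ = (0.826, -0.072, -0.559).
n = v₁ × v₂ = (0.395, -0.073, 0.593) (taken with n_z > 0).
tan δ = √(n_x²+n_y²)/n_z = 0.402/0.593, so δ = 34.1°.
Dip direction = atan2(0.395, -0.073) = 100° (azimuth of n's horizontal projection).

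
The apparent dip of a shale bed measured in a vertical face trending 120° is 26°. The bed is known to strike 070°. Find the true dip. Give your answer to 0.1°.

32.5°

β = acute angle between strike 070° and section 120° = 50°.
tan(true dip) = tan 26° / sin 50° = 0.6367
δ = arctan(0.6367) = 32.48°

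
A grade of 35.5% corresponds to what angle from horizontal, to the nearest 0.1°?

tan θ = 35.5/100 = 0.3550
θ = arctan(0.3550) = 19.54°

19.5°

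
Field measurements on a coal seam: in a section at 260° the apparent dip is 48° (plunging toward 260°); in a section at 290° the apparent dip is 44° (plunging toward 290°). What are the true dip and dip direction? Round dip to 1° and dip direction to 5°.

Represent each trace as a vector plunging at its apparent dip toward its trend (east-north-up frame): v₁ = (-0.659, -0.116, -0.743), v₂ = (-0.676, 0.246, -0.695).
The plane normal is n = v₁ × v₂ ∝ (-0.264, -0.045, 0.241).
True dip = arccos(n_z / |n|) = arccos(0.6691) = 48.0°.
Dip direction = azimuth of (n_x, n_y) = atan2(-0.264, -0.045) = 260°.

true dip 48°, dip direction 260°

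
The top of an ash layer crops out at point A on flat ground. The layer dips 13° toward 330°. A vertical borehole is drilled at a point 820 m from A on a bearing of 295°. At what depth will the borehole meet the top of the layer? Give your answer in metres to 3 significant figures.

155 m

The hole lies 35° from the dip direction, so the down-dip offset is 820 × cos 35° = 671.70 m.
Depth = down-dip offset × tan(dip) = 671.70 × tan 13° = 671.70 × 0.2309
Depth = 155.08 m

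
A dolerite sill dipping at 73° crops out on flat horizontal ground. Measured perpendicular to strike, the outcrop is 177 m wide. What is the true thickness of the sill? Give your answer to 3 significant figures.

True thickness t = w · sin(dip) = 177 × sin 73°
t = 177 × 0.9563 = 169.266 m

169 m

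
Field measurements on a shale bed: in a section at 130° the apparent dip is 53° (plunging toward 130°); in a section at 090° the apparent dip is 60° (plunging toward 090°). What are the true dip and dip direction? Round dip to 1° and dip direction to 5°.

The two traces are lines in the plane: v₁ = (sin 130°·cos 53°, cos 130°·cos 53°, −sin 53°), v₂ = (sin 90°·cos 60°, cos 90°·cos 60°, −sin 60°).
Cross product v₁ × v₂ gives the pole to the plane: n ∝ (0.335, -0.000, 0.193).
True dip = arccos(n_z / |n|) = arccos(0.5000) = 60.0°.
Dip direction = azimuth of (n_x, n_y) = atan2(0.335, -0.000) = 90°.

true dip 60°, dip direction 090°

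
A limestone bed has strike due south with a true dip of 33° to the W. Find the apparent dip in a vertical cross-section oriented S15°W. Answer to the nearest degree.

10°

The strike is due south and the section trends S15°W; the acute angle between them is β = 15°.
tan α = tan 33° × sin 15° = 0.6494 × 0.2588 = 0.1681
apparent dip = arctan 0.1681 = 9.54°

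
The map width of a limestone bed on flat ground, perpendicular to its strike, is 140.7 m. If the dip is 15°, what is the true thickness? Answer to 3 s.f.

36.4 m

True thickness t = w · sin(dip) = 140.7 × sin 15°
t = 140.7 × 0.2588 = 36.416 m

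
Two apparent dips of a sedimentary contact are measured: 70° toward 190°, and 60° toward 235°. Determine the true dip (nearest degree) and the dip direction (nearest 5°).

The two traces are lines in the plane: v₁ = (sin 190°·cos 70°, cos 190°·cos 70°, −sin 70°), v₂ = (sin 235°·cos 60°, cos 235°·cos 60°, −sin 60°).
The plane normal is n = v₁ × v₂ ∝ (-0.022, -0.333, 0.121).
Dip δ = arctan(|n_h|/n_z) = arctan(0.334/0.121) = 70.1°.
Dip direction = atan2(-0.022, -0.333) = 184° (azimuth of n's horizontal projection).

true dip 70°, dip direction 185°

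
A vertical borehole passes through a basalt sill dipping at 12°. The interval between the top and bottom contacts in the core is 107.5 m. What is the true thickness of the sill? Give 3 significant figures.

105 m

True thickness t = h · cos(dip) = 107.5 × cos 12°
t = 107.5 × 0.9781 = 105.151 m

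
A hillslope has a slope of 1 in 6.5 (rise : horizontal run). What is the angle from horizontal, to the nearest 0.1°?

8.7°

tan θ = 1/6.5 = 0.1538
θ = arctan(0.1538) = 8.75°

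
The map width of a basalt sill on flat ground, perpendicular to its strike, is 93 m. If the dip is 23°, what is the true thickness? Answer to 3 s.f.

True thickness t = w · sin(dip) = 93 × sin 23°
t = 93 × 0.3907 = 36.338 m

36.3 m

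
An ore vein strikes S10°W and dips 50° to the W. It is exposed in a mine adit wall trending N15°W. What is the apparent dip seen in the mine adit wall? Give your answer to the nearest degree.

27°

The section lies 25° from the strike.
tan α = tan 50° × sin 25° = 1.1918 × 0.4226 = 0.5037
α = arctan(0.5037) = 26.73°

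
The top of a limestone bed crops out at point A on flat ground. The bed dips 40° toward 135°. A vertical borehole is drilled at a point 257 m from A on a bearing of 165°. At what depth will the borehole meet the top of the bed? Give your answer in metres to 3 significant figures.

The hole lies 30° from the dip direction, so the down-dip offset is 257 × cos 30° = 222.57 m.
Depth = down-dip offset × tan(dip) = 222.57 × tan 40° = 222.57 × 0.8391
Depth = 186.76 m

187 m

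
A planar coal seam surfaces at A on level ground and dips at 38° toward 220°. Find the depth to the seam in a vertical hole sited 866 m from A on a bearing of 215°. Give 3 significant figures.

The hole lies 5° from the dip direction, so the down-dip offset is 866 × cos 5° = 862.70 m.
Depth = down-dip offset × tan(dip) = 862.70 × tan 38° = 862.70 × 0.7813
Depth = 674.02 m

674 m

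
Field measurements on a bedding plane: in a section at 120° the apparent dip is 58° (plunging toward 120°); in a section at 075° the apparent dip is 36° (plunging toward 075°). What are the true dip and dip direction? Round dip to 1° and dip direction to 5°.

The two traces are lines in the plane: v₁ = (sin 120°·cos 58°, cos 120°·cos 58°, −sin 58°), v₂ = (sin 75°·cos 36°, cos 75°·cos 36°, −sin 36°).
Cross product v₁ × v₂ gives the pole to the plane: n ∝ (0.333, -0.393, 0.303).
Dip δ = arctan(|n_h|/n_z) = arctan(0.515/0.303) = 59.5°.
Dip direction = azimuth of (n_x, n_y) = atan2(0.333, -0.393) = 140°.

true dip 60°, dip direction 140°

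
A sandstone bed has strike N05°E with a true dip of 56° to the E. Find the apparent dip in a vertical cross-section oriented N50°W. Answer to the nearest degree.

The section lies 55° from the strike.
tan(apparent dip) = tan 56° · sin 55° = 1.2144
apparent dip = arctan 1.2144 = 50.53°

51°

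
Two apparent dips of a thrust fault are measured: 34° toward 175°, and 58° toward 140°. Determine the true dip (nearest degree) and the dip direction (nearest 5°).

true dip 63°, dip direction 105°

Represent each trace as a vector plunging at its apparent dip toward its trend (east-north-up frame): v₁ = (0.072, -0.826, -0.559), v₂ = (0.341, -0.406, -0.848).
The plane normal is n = v₁ × v₂ ∝ (0.473, -0.129, 0.252).
Dip δ = arctan(|n_h|/n_z) = arctan(0.491/0.252) = 62.8°.
The horizontal component of n points toward azimuth atan2(n_x, n_y) = 105°, the dip direction.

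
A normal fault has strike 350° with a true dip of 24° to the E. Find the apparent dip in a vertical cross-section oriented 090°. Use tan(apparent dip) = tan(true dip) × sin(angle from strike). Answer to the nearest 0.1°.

Angle between strike (350°) and section (090°): β = 80°.
tan(apparent dip) = tan 24° · sin 80° = 0.4385
apparent dip = arctan 0.4385 = 23.68°

23.7°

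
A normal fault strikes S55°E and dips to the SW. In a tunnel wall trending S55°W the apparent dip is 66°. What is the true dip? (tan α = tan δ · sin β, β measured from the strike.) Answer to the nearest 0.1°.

67.3°

The section is 70° from the strike.
tan(true dip) = tan 66° / sin 70° = 2.3902
δ = arctan(2.3902) = 67.30°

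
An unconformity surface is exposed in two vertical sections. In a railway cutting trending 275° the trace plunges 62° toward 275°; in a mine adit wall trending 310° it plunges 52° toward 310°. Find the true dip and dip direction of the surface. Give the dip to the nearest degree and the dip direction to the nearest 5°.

true dip 63°, dip direction 260°

Represent each trace as a vector plunging at its apparent dip toward its trend (east-north-up frame): v₁ = (-0.468, 0.041, -0.883), v₂ = (-0.472, 0.396, -0.788).
The plane normal is n = v₁ × v₂ ∝ (-0.317, -0.048, 0.166).
Dip δ = arctan(|n_h|/n_z) = arctan(0.321/0.166) = 62.7°.
Dip direction = azimuth of (n_x, n_y) = atan2(-0.317, -0.048) = 261°.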